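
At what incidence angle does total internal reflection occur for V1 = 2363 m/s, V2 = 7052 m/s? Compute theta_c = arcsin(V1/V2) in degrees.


V1/V2 = 2363/7052 = 0.335082
theta_c = arcsin(0.335082) = 19.5775 degrees

19.5775


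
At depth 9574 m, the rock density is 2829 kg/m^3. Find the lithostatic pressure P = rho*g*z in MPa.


P = rho * g * z / 1e6
= 2829 * 9.81 * 9574 / 1e6
= 265702339.26 / 1e6
= 265.7023 MPa

265.7023


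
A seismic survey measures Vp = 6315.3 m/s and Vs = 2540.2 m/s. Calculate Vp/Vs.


Vp/Vs = 6315.3 / 2540.2
= 2.4861

2.4861


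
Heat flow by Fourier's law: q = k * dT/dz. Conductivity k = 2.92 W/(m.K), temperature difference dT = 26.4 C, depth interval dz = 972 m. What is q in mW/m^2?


q = k * dT / dz * 1000
= 2.92 * 26.4 / 972 * 1000
= 0.079309 * 1000
= 79.3086 mW/m^2

79.3086


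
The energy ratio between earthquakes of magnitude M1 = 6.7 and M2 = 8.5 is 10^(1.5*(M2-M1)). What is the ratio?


M2 - M1 = 8.5 - 6.7 = 1.8
1.5 * 1.8 = 2.7
ratio = 10^2.7 = 501.19

501.19


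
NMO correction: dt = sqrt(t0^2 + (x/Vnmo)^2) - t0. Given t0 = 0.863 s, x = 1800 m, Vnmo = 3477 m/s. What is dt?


x/Vnmo = 1800/3477 = 0.517688
(x/Vnmo)^2 = 0.268001
t0^2 = 0.744769
sqrt(0.744769 + 0.268001) = 1.006365
dt = 1.006365 - 0.863 = 0.143365

0.143365


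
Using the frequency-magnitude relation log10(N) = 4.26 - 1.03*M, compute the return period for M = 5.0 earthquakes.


log10(N) = 4.26 - 1.03*5.0 = -0.89
N = 10^-0.89 = 0.128825
T = 1/N = 1/0.128825 = 7.7625 years

7.7625


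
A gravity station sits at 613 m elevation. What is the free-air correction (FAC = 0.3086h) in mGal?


FAC = 0.3086 * h
= 0.3086 * 613
= 189.1718 mGal

189.1718


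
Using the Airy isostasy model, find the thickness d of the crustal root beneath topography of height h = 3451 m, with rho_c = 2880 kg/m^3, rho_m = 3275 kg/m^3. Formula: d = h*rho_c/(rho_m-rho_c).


rho_m - rho_c = 3275 - 2880 = 395
d = 3451 * 2880 / 395
= 9938880 / 395
= 25161.72 m

25161.72


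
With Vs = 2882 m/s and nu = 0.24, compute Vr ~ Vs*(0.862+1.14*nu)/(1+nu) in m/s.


Numerator factor = 0.862 + 1.14*0.24 = 1.1356
Denominator = 1 + 0.24 = 1.24
Vr = 2882 * 1.1356 / 1.24 = 2639.35 m/s

2639.35


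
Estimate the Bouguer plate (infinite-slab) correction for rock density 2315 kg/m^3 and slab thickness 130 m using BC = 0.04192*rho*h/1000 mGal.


BC = 0.04192 * rho * h / 1000
= 0.04192 * 2315 * 130 / 1000
= 12.6158 mGal

12.6158


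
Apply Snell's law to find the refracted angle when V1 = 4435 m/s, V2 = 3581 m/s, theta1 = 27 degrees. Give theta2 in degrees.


sin(theta1) = sin(27 deg) = 0.45399
sin(theta2) = V2/V1 * sin(theta1) = 3581/4435 * 0.45399 = 0.36657
theta2 = arcsin(0.36657) = 21.5043 degrees

21.5043


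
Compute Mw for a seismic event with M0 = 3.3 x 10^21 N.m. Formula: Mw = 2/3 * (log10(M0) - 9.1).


log10(M0) = log10(3.3 x 10^21) = 21.5185
Mw = 2/3 * (21.5185 - 9.1)
= 2/3 * 12.4185
= 8.28

8.28


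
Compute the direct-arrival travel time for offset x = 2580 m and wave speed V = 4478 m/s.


t = x / V
= 2580 / 4478
= 0.5762 s

0.5762


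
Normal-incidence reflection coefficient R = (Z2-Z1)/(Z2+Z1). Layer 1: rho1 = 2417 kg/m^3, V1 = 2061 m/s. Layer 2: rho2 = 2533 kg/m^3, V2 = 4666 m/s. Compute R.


Z1 = 2417 * 2061 = 4981437
Z2 = 2533 * 4666 = 11818978
R = (11818978 - 4981437) / (11818978 + 4981437) = 6837541 / 16800415 = 0.407

0.407


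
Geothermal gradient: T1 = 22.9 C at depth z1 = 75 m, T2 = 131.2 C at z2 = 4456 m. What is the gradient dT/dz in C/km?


dT = 131.2 - 22.9 = 108.3 C
dz = 4456 - 75 = 4381 m
gradient = dT/dz * 1000 = 108.3/4381 * 1000 = 24.7204 C/km

24.7204


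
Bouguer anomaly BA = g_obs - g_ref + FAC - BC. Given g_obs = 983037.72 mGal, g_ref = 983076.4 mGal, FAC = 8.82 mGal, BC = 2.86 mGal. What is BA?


BA = g_obs - g_ref + FAC - BC
= 983037.72 - 983076.4 + 8.82 - 2.86
= -32.72 mGal

-32.72


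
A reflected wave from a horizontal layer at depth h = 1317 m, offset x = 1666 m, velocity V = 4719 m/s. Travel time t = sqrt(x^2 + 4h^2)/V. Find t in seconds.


x^2 + 4h^2 = 1666^2 + 4*1317^2 = 2775556 + 6937956 = 9713512
sqrt(9713512) = 3116.6508
t = 3116.6508 / 4719 = 0.6604 s

0.6604


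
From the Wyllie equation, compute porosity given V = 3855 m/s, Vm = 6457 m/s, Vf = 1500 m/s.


1/V - 1/Vm = 1/3855 - 1/6457 = 0.00010453
1/Vf - 1/Vm = 1/1500 - 1/6457 = 0.0005118
phi = 0.00010453 / 0.0005118 = 0.2042

0.2042


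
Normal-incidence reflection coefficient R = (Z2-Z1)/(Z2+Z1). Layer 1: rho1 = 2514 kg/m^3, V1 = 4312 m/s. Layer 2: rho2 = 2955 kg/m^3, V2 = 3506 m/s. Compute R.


Z1 = 2514 * 4312 = 10840368
Z2 = 2955 * 3506 = 10360230
R = (10360230 - 10840368) / (10360230 + 10840368) = -480138 / 21200598 = -0.0226

-0.0226


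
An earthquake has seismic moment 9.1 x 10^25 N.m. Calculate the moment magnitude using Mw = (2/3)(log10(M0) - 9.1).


log10(M0) = log10(9.1 x 10^25) = 25.959
Mw = 2/3 * (25.959 - 9.1)
= 2/3 * 16.859
= 11.24

11.24


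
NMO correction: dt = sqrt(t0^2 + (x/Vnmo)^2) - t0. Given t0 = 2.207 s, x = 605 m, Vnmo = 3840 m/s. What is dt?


x/Vnmo = 605/3840 = 0.157552
(x/Vnmo)^2 = 0.024823
t0^2 = 4.870849
sqrt(4.870849 + 0.024823) = 2.212616
dt = 2.212616 - 2.207 = 0.005616

0.005616


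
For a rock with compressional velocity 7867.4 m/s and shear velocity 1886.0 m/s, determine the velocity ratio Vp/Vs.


Vp/Vs = 7867.4 / 1886.0
= 4.1715

4.1715


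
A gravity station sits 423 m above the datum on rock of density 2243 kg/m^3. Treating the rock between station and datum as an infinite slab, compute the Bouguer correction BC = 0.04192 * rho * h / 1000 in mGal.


BC = 0.04192 * rho * h / 1000
= 0.04192 * 2243 * 423 / 1000
= 39.7732 mGal

39.7732


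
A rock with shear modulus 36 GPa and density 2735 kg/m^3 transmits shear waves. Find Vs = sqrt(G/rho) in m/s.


Convert G to Pa: G = 36e9 Pa
Compute G/rho = 36e9 / 2735 = 13162705.6673
Vs = sqrt(13162705.6673) = 3628.04 m/s

3628.04


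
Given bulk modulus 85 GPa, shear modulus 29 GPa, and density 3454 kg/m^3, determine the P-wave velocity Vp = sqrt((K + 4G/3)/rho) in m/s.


First compute the effective modulus:
K + 4G/3 = 85e9 + 4*29e9/3 = 123666666666.67 Pa
Then divide by density:
123666666666.67 / 3454 = 35803898.8612 Pa/(kg/m^3)
Take the square root:
Vp = sqrt(35803898.8612) = 5983.64 m/s

5983.64


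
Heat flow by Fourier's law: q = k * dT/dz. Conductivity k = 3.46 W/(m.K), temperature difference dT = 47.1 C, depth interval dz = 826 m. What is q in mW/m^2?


q = k * dT / dz * 1000
= 3.46 * 47.1 / 826 * 1000
= 0.197295 * 1000
= 197.2954 mW/m^2

197.2954


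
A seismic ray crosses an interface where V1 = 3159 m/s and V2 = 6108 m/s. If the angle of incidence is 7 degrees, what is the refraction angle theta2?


sin(theta1) = sin(7 deg) = 0.121869
sin(theta2) = V2/V1 * sin(theta1) = 6108/3159 * 0.121869 = 0.235637
theta2 = arcsin(0.235637) = 13.6292 degrees

13.6292


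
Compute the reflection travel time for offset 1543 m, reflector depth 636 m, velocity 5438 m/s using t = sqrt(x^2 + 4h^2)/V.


x^2 + 4h^2 = 1543^2 + 4*636^2 = 2380849 + 1617984 = 3998833
sqrt(3998833) = 1999.7082
t = 1999.7082 / 5438 = 0.3677 s

0.3677


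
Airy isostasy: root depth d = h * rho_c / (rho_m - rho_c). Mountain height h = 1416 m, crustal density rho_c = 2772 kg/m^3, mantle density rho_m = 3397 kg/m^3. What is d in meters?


rho_m - rho_c = 3397 - 2772 = 625
d = 1416 * 2772 / 625
= 3925152 / 625
= 6280.24 m

6280.24


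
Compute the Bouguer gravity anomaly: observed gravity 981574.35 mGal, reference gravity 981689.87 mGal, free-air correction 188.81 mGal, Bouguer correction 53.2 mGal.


BA = g_obs - g_ref + FAC - BC
= 981574.35 - 981689.87 + 188.81 - 53.2
= 20.09 mGal

20.09


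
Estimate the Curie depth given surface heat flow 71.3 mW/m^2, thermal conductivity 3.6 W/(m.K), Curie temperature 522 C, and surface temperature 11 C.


T_Curie - T_surf = 522 - 11 = 511 C
Convert q to W/m^2: 71.3 mW/m^2 = 0.0713 W/m^2
d = 511 * 3.6 / 0.0713 = 25800.84 m

25800.84


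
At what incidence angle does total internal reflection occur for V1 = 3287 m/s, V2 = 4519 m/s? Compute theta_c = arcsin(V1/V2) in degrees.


V1/V2 = 3287/4519 = 0.727373
theta_c = arcsin(0.727373) = 46.6666 degrees

46.6666


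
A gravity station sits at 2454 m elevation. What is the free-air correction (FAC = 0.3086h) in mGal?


FAC = 0.3086 * h
= 0.3086 * 2454
= 757.3044 mGal

757.3044


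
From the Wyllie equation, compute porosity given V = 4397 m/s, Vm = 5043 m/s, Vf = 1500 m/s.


1/V - 1/Vm = 1/4397 - 1/5043 = 2.913e-05
1/Vf - 1/Vm = 1/1500 - 1/5043 = 0.00046837
phi = 2.913e-05 / 0.00046837 = 0.0622

0.0622


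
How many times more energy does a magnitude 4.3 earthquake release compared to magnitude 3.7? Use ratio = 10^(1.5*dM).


M2 - M1 = 4.3 - 3.7 = 0.6
1.5 * 0.6 = 0.9
ratio = 10^0.9 = 7.94

7.94


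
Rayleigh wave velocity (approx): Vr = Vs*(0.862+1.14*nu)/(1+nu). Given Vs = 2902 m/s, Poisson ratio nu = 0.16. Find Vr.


Numerator factor = 0.862 + 1.14*0.16 = 1.0444
Denominator = 1 + 0.16 = 1.16
Vr = 2902 * 1.0444 / 1.16 = 2612.8 m/s

2612.8


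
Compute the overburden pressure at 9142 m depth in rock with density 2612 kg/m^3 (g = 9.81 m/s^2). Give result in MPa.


P = rho * g * z / 1e6
= 2612 * 9.81 * 9142 / 1e6
= 234252048.24 / 1e6
= 234.252 MPa

234.252


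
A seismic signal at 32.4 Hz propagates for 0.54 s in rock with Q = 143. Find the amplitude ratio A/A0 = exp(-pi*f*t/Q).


pi*f*t/Q = pi*32.4*0.54/143 = 0.384373
A/A0 = exp(-0.384373) = 0.680878

0.680878


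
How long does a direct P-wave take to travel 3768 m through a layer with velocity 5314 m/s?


t = x / V
= 3768 / 5314
= 0.7091 s

0.7091


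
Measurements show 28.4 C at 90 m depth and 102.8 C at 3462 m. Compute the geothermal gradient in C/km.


dT = 102.8 - 28.4 = 74.4 C
dz = 3462 - 90 = 3372 m
gradient = dT/dz * 1000 = 74.4/3372 * 1000 = 22.0641 C/km

22.0641


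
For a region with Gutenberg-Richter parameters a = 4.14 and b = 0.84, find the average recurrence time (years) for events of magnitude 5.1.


log10(N) = 4.14 - 0.84*5.1 = -0.144
N = 10^-0.144 = 0.717794
T = 1/N = 1/0.717794 = 1.3932 years

1.3932


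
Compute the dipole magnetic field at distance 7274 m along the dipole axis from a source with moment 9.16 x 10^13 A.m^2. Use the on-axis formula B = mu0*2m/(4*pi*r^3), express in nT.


m = 9.16 x 10^13 = 91600000000000 A.m^2
2m = 183200000000000 A.m^2
r^3 = 7274^3 = 384875166824
B = (4pi*10^-7) * 183200000000000 / (4*pi * 384875166824) * 1e9
= 230215909.65506 / 4836483986573.7 * 1e9
= 47599.8495 nT

47599.8495


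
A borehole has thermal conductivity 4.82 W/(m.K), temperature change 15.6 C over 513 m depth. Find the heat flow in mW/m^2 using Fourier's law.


q = k * dT / dz * 1000
= 4.82 * 15.6 / 513 * 1000
= 0.146573 * 1000
= 146.5731 mW/m^2

146.5731


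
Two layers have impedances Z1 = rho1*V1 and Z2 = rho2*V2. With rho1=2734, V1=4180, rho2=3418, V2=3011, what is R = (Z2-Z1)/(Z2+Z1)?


Z1 = 2734 * 4180 = 11428120
Z2 = 3418 * 3011 = 10291598
R = (10291598 - 11428120) / (10291598 + 11428120) = -1136522 / 21719718 = -0.0523

-0.0523


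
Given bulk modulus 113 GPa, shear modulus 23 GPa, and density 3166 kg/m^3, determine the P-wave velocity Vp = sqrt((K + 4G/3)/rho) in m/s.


First compute the effective modulus:
K + 4G/3 = 113e9 + 4*23e9/3 = 143666666666.67 Pa
Then divide by density:
143666666666.67 / 3166 = 45377974.3104 Pa/(kg/m^3)
Take the square root:
Vp = sqrt(45377974.3104) = 6736.32 m/s

6736.32


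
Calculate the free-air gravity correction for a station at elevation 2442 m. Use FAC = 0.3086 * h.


FAC = 0.3086 * h
= 0.3086 * 2442
= 753.6012 mGal

753.6012


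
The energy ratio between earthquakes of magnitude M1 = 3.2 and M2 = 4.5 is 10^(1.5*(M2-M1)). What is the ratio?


M2 - M1 = 4.5 - 3.2 = 1.3
1.5 * 1.3 = 1.95
ratio = 10^1.95 = 89.13

89.13


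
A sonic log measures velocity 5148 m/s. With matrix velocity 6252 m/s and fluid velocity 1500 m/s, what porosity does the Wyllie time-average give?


1/V - 1/Vm = 1/5148 - 1/6252 = 3.43e-05
1/Vf - 1/Vm = 1/1500 - 1/6252 = 0.00050672
phi = 3.43e-05 / 0.00050672 = 0.0677

0.0677


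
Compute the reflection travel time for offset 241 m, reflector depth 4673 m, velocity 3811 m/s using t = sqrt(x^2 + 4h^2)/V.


x^2 + 4h^2 = 241^2 + 4*4673^2 = 58081 + 87347716 = 87405797
sqrt(87405797) = 9349.1067
t = 9349.1067 / 3811 = 2.4532 s

2.4532


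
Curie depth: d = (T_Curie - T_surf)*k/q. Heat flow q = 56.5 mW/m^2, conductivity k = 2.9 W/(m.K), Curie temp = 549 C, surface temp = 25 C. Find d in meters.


T_Curie - T_surf = 549 - 25 = 524 C
Convert q to W/m^2: 56.5 mW/m^2 = 0.0565 W/m^2
d = 524 * 2.9 / 0.0565 = 26895.58 m

26895.58


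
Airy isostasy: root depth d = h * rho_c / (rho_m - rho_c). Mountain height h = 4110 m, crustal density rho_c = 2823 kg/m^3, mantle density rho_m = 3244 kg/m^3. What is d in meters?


rho_m - rho_c = 3244 - 2823 = 421
d = 4110 * 2823 / 421
= 11602530 / 421
= 27559.45 m

27559.45


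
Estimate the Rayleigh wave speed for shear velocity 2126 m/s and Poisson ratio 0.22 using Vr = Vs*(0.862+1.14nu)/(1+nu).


Numerator factor = 0.862 + 1.14*0.22 = 1.1128
Denominator = 1 + 0.22 = 1.22
Vr = 2126 * 1.1128 / 1.22 = 1939.19 m/s

1939.19


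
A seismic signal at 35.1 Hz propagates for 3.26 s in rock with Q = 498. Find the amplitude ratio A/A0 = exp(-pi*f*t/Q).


pi*f*t/Q = pi*35.1*3.26/498 = 0.721847
A/A0 = exp(-0.721847) = 0.485854

0.485854


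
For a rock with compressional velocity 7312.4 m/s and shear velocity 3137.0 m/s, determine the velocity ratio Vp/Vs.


Vp/Vs = 7312.4 / 3137.0
= 2.331

2.331


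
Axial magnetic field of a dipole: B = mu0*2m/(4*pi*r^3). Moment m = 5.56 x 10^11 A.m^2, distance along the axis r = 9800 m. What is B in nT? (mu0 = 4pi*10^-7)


m = 5.56 x 10^11 = 556000000000 A.m^2
2m = 1112000000000 A.m^2
r^3 = 9800^3 = 941192000000
B = (4pi*10^-7) * 1112000000000 / (4*pi * 941192000000) * 1e9
= 1397380.412317 / 11827367491269.94 * 1e9
= 118.1481 nT

118.1481


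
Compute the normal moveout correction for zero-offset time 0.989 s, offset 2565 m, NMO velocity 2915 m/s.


x/Vnmo = 2565/2915 = 0.879931
(x/Vnmo)^2 = 0.774279
t0^2 = 0.978121
sqrt(0.978121 + 0.774279) = 1.323783
dt = 1.323783 - 0.989 = 0.334783

0.334783


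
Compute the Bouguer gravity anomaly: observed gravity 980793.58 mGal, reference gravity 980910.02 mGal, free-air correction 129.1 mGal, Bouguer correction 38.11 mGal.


BA = g_obs - g_ref + FAC - BC
= 980793.58 - 980910.02 + 129.1 - 38.11
= -25.45 mGal

-25.45


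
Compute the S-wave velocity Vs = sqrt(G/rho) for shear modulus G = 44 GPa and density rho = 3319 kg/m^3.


Convert G to Pa: G = 44e9 Pa
Compute G/rho = 44e9 / 3319 = 13257005.122
Vs = sqrt(13257005.122) = 3641.02 m/s

3641.02


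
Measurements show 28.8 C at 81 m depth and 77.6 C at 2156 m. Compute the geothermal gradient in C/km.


dT = 77.6 - 28.8 = 48.8 C
dz = 2156 - 81 = 2075 m
gradient = dT/dz * 1000 = 48.8/2075 * 1000 = 23.5181 C/km

23.5181


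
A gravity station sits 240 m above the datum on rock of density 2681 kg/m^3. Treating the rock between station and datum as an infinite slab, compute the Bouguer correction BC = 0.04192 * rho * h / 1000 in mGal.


BC = 0.04192 * rho * h / 1000
= 0.04192 * 2681 * 240 / 1000
= 26.973 mGal

26.973


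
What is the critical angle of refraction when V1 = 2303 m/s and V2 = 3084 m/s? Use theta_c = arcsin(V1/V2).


V1/V2 = 2303/3084 = 0.746757
theta_c = arcsin(0.746757) = 48.3103 degrees

48.3103


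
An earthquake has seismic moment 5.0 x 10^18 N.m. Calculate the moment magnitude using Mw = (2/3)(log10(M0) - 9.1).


log10(M0) = log10(5.0 x 10^18) = 18.699
Mw = 2/3 * (18.699 - 9.1)
= 2/3 * 9.599
= 6.4

6.4


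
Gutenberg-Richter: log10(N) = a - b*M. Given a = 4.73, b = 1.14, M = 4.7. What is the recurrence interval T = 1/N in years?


log10(N) = 4.73 - 1.14*4.7 = -0.628
N = 10^-0.628 = 0.235505
T = 1/N = 1/0.235505 = 4.2462 years

4.2462


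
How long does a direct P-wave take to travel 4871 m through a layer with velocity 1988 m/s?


t = x / V
= 4871 / 1988
= 2.4502 s

2.4502


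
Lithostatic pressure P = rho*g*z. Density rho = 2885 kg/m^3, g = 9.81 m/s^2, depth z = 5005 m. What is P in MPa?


P = rho * g * z / 1e6
= 2885 * 9.81 * 5005 / 1e6
= 141650759.25 / 1e6
= 141.6508 MPa

141.6508


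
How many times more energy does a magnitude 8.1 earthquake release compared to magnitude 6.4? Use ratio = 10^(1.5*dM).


M2 - M1 = 8.1 - 6.4 = 1.7
1.5 * 1.7 = 2.55
ratio = 10^2.55 = 354.81

354.81


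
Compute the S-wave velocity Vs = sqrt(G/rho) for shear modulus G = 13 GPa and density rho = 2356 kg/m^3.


Convert G to Pa: G = 13e9 Pa
Compute G/rho = 13e9 / 2356 = 5517826.8251
Vs = sqrt(5517826.8251) = 2349.01 m/s

2349.01


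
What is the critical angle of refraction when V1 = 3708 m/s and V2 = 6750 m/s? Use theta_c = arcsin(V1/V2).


V1/V2 = 3708/6750 = 0.549333
theta_c = arcsin(0.549333) = 33.3213 degrees

33.3213


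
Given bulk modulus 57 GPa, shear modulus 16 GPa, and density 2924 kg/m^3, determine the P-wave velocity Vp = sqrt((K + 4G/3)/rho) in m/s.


First compute the effective modulus:
K + 4G/3 = 57e9 + 4*16e9/3 = 78333333333.33 Pa
Then divide by density:
78333333333.33 / 2924 = 26789785.6817 Pa/(kg/m^3)
Take the square root:
Vp = sqrt(26789785.6817) = 5175.89 m/s

5175.89


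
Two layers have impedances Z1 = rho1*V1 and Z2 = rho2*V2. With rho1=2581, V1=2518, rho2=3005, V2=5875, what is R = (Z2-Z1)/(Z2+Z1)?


Z1 = 2581 * 2518 = 6498958
Z2 = 3005 * 5875 = 17654375
R = (17654375 - 6498958) / (17654375 + 6498958) = 11155417 / 24153333 = 0.4619

0.4619


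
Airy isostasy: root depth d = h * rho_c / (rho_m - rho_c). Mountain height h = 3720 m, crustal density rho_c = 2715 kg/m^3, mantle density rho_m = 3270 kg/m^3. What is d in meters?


rho_m - rho_c = 3270 - 2715 = 555
d = 3720 * 2715 / 555
= 10099800 / 555
= 18197.84 m

18197.84


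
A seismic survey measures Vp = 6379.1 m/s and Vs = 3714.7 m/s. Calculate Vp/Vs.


Vp/Vs = 6379.1 / 3714.7
= 1.7173

1.7173


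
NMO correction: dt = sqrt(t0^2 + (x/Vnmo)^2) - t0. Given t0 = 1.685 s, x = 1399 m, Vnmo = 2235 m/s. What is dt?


x/Vnmo = 1399/2235 = 0.625951
(x/Vnmo)^2 = 0.391814
t0^2 = 2.839225
sqrt(2.839225 + 0.391814) = 1.797509
dt = 1.797509 - 1.685 = 0.112509

0.112509


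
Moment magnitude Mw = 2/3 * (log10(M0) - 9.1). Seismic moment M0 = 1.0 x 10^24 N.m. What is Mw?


log10(M0) = log10(1.0 x 10^24) = 24.0
Mw = 2/3 * (24.0 - 9.1)
= 2/3 * 14.9
= 9.93

9.93


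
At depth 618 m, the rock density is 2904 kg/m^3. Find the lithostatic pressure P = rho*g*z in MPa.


P = rho * g * z / 1e6
= 2904 * 9.81 * 618 / 1e6
= 17605732.32 / 1e6
= 17.6057 MPa

17.6057


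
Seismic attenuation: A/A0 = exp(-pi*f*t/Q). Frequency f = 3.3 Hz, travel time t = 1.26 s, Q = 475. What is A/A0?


pi*f*t/Q = pi*3.3*1.26/475 = 0.027501
A/A0 = exp(-0.027501) = 0.972874

0.972874


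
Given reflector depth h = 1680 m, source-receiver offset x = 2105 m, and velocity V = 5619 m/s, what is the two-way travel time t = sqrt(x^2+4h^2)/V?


x^2 + 4h^2 = 2105^2 + 4*1680^2 = 4431025 + 11289600 = 15720625
sqrt(15720625) = 3964.9243
t = 3964.9243 / 5619 = 0.7056 s

0.7056


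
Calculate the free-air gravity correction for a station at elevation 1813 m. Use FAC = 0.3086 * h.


FAC = 0.3086 * h
= 0.3086 * 1813
= 559.4918 mGal

559.4918


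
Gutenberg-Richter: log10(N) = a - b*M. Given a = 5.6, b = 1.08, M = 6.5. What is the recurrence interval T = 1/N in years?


log10(N) = 5.6 - 1.08*6.5 = -1.42
N = 10^-1.42 = 0.038019
T = 1/N = 1/0.038019 = 26.3027 years

26.3027


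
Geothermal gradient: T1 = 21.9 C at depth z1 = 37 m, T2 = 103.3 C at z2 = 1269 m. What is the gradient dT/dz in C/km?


dT = 103.3 - 21.9 = 81.4 C
dz = 1269 - 37 = 1232 m
gradient = dT/dz * 1000 = 81.4/1232 * 1000 = 66.0714 C/km

66.0714


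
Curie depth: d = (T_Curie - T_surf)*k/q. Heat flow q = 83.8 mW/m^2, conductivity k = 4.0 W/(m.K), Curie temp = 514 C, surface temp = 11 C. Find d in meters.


T_Curie - T_surf = 514 - 11 = 503 C
Convert q to W/m^2: 83.8 mW/m^2 = 0.0838 W/m^2
d = 503 * 4.0 / 0.0838 = 24009.55 m

24009.55


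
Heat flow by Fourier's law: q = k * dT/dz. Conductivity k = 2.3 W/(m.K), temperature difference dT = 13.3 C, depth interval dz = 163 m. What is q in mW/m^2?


q = k * dT / dz * 1000
= 2.3 * 13.3 / 163 * 1000
= 0.187669 * 1000
= 187.6687 mW/m^2

187.6687


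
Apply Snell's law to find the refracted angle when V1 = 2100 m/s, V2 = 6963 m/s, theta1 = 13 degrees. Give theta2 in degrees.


sin(theta1) = sin(13 deg) = 0.224951
sin(theta2) = V2/V1 * sin(theta1) = 6963/2100 * 0.224951 = 0.745873
theta2 = arcsin(0.745873) = 48.2342 degrees

48.2342


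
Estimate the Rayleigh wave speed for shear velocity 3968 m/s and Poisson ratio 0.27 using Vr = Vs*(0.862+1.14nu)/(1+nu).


Numerator factor = 0.862 + 1.14*0.27 = 1.1698
Denominator = 1 + 0.27 = 1.27
Vr = 3968 * 1.1698 / 1.27 = 3654.93 m/s

3654.93


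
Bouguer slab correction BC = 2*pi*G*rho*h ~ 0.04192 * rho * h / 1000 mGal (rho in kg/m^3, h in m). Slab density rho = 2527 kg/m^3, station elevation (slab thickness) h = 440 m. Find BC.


BC = 0.04192 * rho * h / 1000
= 0.04192 * 2527 * 440 / 1000
= 46.61 mGal

46.61


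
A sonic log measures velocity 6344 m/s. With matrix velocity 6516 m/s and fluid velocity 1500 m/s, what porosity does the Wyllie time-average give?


1/V - 1/Vm = 1/6344 - 1/6516 = 4.16e-06
1/Vf - 1/Vm = 1/1500 - 1/6516 = 0.0005132
phi = 4.16e-06 / 0.0005132 = 0.0081

0.0081


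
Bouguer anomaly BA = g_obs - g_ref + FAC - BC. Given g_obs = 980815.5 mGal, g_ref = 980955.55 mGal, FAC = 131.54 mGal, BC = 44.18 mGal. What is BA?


BA = g_obs - g_ref + FAC - BC
= 980815.5 - 980955.55 + 131.54 - 44.18
= -52.69 mGal

-52.69


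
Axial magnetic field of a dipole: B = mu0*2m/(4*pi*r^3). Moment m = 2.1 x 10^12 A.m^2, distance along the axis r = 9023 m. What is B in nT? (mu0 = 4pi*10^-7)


m = 2.1 x 10^12 = 2100000000000 A.m^2
2m = 4200000000000 A.m^2
r^3 = 9023^3 = 734603295167
B = (4pi*10^-7) * 4200000000000 / (4*pi * 734603295167) * 1e9
= 5277875.658031 / 9231297261598.01 * 1e9
= 571.7372 nT

571.7372


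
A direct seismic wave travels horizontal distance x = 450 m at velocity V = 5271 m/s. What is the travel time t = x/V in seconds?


t = x / V
= 450 / 5271
= 0.0854 s

0.0854


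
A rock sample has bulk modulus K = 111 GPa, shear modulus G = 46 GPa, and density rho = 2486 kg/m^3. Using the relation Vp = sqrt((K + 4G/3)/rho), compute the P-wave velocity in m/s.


First compute the effective modulus:
K + 4G/3 = 111e9 + 4*46e9/3 = 172333333333.33 Pa
Then divide by density:
172333333333.33 / 2486 = 69321533.9233 Pa/(kg/m^3)
Take the square root:
Vp = sqrt(69321533.9233) = 8325.96 m/s

8325.96


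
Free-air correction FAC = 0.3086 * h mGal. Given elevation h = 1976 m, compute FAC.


FAC = 0.3086 * h
= 0.3086 * 1976
= 609.7936 mGal

609.7936


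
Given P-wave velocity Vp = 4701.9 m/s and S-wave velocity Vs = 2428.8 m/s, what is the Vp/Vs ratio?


Vp/Vs = 4701.9 / 2428.8
= 1.9359

1.9359


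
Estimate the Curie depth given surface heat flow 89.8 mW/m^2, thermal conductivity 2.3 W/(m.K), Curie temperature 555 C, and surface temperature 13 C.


T_Curie - T_surf = 555 - 13 = 542 C
Convert q to W/m^2: 89.8 mW/m^2 = 0.0898 W/m^2
d = 542 * 2.3 / 0.0898 = 13881.96 m

13881.96


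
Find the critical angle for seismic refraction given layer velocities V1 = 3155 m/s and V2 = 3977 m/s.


V1/V2 = 3155/3977 = 0.793312
theta_c = arcsin(0.793312) = 52.4961 degrees

52.4961


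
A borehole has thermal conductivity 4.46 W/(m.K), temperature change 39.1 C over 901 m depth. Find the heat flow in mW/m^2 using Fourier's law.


q = k * dT / dz * 1000
= 4.46 * 39.1 / 901 * 1000
= 0.193547 * 1000
= 193.5472 mW/m^2

193.5472


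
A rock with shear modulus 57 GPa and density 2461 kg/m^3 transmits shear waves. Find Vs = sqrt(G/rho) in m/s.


Convert G to Pa: G = 57e9 Pa
Compute G/rho = 57e9 / 2461 = 23161316.538
Vs = sqrt(23161316.538) = 4812.62 m/s

4812.62


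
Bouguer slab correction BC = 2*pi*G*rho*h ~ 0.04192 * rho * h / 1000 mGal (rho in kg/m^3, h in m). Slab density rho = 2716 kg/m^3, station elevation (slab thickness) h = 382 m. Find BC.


BC = 0.04192 * rho * h / 1000
= 0.04192 * 2716 * 382 / 1000
= 43.4925 mGal

43.4925


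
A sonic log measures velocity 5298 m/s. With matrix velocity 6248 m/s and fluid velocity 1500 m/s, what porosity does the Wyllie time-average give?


1/V - 1/Vm = 1/5298 - 1/6248 = 2.87e-05
1/Vf - 1/Vm = 1/1500 - 1/6248 = 0.00050662
phi = 2.87e-05 / 0.00050662 = 0.0566

0.0566


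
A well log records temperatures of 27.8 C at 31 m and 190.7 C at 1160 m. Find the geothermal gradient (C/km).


dT = 190.7 - 27.8 = 162.9 C
dz = 1160 - 31 = 1129 m
gradient = dT/dz * 1000 = 162.9/1129 * 1000 = 144.287 C/km

144.287


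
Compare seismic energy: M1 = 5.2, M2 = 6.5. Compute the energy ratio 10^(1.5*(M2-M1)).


M2 - M1 = 6.5 - 5.2 = 1.3
1.5 * 1.3 = 1.95
ratio = 10^1.95 = 89.13

89.13


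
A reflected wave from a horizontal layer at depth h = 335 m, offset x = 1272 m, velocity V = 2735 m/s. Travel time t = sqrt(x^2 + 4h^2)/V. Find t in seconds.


x^2 + 4h^2 = 1272^2 + 4*335^2 = 1617984 + 448900 = 2066884
sqrt(2066884) = 1437.6662
t = 1437.6662 / 2735 = 0.5257 s

0.5257


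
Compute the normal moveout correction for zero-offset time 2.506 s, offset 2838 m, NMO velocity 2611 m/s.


x/Vnmo = 2838/2611 = 1.08694
(x/Vnmo)^2 = 1.181438
t0^2 = 6.280036
sqrt(6.280036 + 1.181438) = 2.73157
dt = 2.73157 - 2.506 = 0.22557

0.22557


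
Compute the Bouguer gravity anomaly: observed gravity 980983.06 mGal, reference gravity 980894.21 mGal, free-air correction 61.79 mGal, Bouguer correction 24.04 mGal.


BA = g_obs - g_ref + FAC - BC
= 980983.06 - 980894.21 + 61.79 - 24.04
= 126.6 mGal

126.6


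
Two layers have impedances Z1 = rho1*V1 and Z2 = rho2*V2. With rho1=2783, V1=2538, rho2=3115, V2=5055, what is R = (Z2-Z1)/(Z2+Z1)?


Z1 = 2783 * 2538 = 7063254
Z2 = 3115 * 5055 = 15746325
R = (15746325 - 7063254) / (15746325 + 7063254) = 8683071 / 22809579 = 0.3807

0.3807


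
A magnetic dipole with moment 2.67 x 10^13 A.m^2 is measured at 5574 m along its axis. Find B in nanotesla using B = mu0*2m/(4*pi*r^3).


m = 2.67 x 10^13 = 26700000000000 A.m^2
2m = 53400000000000 A.m^2
r^3 = 5574^3 = 173181259224
B = (4pi*10^-7) * 53400000000000 / (4*pi * 173181259224) * 1e9
= 67104419.080678 / 2176259886870.19 * 1e9
= 30834.7452 nT

30834.7452


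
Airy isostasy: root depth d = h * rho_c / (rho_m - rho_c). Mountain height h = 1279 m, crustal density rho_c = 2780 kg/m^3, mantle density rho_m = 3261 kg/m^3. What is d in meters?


rho_m - rho_c = 3261 - 2780 = 481
d = 1279 * 2780 / 481
= 3555620 / 481
= 7392.14 m

7392.14


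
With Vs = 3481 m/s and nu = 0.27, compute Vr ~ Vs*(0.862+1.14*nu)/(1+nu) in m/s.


Numerator factor = 0.862 + 1.14*0.27 = 1.1698
Denominator = 1 + 0.27 = 1.27
Vr = 3481 * 1.1698 / 1.27 = 3206.36 m/s

3206.36


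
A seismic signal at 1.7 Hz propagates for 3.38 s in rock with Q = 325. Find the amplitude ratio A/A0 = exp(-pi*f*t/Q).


pi*f*t/Q = pi*1.7*3.38/325 = 0.055543
A/A0 = exp(-0.055543) = 0.945971

0.945971


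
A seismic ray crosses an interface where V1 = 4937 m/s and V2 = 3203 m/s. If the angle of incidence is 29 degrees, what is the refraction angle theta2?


sin(theta1) = sin(29 deg) = 0.48481
sin(theta2) = V2/V1 * sin(theta1) = 3203/4937 * 0.48481 = 0.314532
theta2 = arcsin(0.314532) = 18.3326 degrees

18.3326


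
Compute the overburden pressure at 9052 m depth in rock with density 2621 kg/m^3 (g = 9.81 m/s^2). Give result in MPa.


P = rho * g * z / 1e6
= 2621 * 9.81 * 9052 / 1e6
= 232745114.52 / 1e6
= 232.7451 MPa

232.7451


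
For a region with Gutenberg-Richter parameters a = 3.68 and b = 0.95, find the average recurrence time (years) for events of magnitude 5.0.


log10(N) = 3.68 - 0.95*5.0 = -1.07
N = 10^-1.07 = 0.085114
T = 1/N = 1/0.085114 = 11.749 years

11.749


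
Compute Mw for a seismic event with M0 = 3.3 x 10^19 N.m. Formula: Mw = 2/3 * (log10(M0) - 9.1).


log10(M0) = log10(3.3 x 10^19) = 19.5185
Mw = 2/3 * (19.5185 - 9.1)
= 2/3 * 10.4185
= 6.95

6.95


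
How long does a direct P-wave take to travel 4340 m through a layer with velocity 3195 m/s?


t = x / V
= 4340 / 3195
= 1.3584 s

1.3584


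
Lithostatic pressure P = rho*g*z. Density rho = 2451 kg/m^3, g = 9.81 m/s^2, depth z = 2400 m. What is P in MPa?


P = rho * g * z / 1e6
= 2451 * 9.81 * 2400 / 1e6
= 57706344.0 / 1e6
= 57.7063 MPa

57.7063


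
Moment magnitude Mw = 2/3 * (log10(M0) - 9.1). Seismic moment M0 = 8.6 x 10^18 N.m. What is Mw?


log10(M0) = log10(8.6 x 10^18) = 18.9345
Mw = 2/3 * (18.9345 - 9.1)
= 2/3 * 9.8345
= 6.56

6.56


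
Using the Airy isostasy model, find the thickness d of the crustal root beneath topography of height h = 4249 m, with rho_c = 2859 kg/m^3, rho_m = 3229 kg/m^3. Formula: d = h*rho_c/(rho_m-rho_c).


rho_m - rho_c = 3229 - 2859 = 370
d = 4249 * 2859 / 370
= 12147891 / 370
= 32832.14 m

32832.14


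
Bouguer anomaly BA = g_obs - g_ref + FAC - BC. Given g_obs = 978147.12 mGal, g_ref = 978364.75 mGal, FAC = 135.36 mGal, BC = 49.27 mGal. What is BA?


BA = g_obs - g_ref + FAC - BC
= 978147.12 - 978364.75 + 135.36 - 49.27
= -131.54 mGal

-131.54


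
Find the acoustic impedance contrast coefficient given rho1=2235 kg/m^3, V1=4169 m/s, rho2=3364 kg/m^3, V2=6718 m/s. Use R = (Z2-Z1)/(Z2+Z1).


Z1 = 2235 * 4169 = 9317715
Z2 = 3364 * 6718 = 22599352
R = (22599352 - 9317715) / (22599352 + 9317715) = 13281637 / 31917067 = 0.4161

0.4161


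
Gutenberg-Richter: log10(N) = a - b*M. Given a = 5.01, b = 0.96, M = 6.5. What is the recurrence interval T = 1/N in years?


log10(N) = 5.01 - 0.96*6.5 = -1.23
N = 10^-1.23 = 0.058884
T = 1/N = 1/0.058884 = 16.9824 years

16.9824


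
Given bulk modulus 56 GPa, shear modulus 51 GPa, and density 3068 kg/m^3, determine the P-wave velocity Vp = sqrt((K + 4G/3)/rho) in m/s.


First compute the effective modulus:
K + 4G/3 = 56e9 + 4*51e9/3 = 124000000000.0 Pa
Then divide by density:
124000000000.0 / 3068 = 40417209.9087 Pa/(kg/m^3)
Take the square root:
Vp = sqrt(40417209.9087) = 6357.45 m/s

6357.45


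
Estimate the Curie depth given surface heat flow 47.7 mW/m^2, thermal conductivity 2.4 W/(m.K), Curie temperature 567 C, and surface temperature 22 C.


T_Curie - T_surf = 567 - 22 = 545 C
Convert q to W/m^2: 47.7 mW/m^2 = 0.0477 W/m^2
d = 545 * 2.4 / 0.0477 = 27421.38 m

27421.38


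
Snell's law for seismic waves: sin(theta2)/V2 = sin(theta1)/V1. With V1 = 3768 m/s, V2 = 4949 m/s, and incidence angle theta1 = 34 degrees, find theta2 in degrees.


sin(theta1) = sin(34 deg) = 0.559193
sin(theta2) = V2/V1 * sin(theta1) = 4949/3768 * 0.559193 = 0.73446
theta2 = arcsin(0.73446) = 47.2616 degrees

47.2616


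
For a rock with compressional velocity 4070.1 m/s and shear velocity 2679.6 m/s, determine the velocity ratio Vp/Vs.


Vp/Vs = 4070.1 / 2679.6
= 1.5189

1.5189


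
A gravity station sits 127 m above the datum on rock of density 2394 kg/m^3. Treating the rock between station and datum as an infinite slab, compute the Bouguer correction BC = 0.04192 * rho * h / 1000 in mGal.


BC = 0.04192 * rho * h / 1000
= 0.04192 * 2394 * 127 / 1000
= 12.7453 mGal

12.7453


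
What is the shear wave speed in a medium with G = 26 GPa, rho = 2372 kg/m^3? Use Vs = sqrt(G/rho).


Convert G to Pa: G = 26e9 Pa
Compute G/rho = 26e9 / 2372 = 10961214.1653
Vs = sqrt(10961214.1653) = 3310.77 m/s

3310.77


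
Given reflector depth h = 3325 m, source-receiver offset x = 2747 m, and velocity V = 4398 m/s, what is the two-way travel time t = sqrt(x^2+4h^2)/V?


x^2 + 4h^2 = 2747^2 + 4*3325^2 = 7546009 + 44222500 = 51768509
sqrt(51768509) = 7195.0336
t = 7195.0336 / 4398 = 1.636 s

1.636


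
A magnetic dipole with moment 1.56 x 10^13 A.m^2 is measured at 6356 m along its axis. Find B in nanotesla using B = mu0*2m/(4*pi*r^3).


m = 1.56 x 10^13 = 15600000000000 A.m^2
2m = 31200000000000 A.m^2
r^3 = 6356^3 = 256774366016
B = (4pi*10^-7) * 31200000000000 / (4*pi * 256774366016) * 1e9
= 39207076.316801 / 3226721847624.17 * 1e9
= 12150.7456 nT

12150.7456


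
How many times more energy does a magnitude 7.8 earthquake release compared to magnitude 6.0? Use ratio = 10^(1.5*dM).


M2 - M1 = 7.8 - 6.0 = 1.8
1.5 * 1.8 = 2.7
ratio = 10^2.7 = 501.19

501.19


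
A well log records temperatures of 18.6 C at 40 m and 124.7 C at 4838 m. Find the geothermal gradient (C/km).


dT = 124.7 - 18.6 = 106.1 C
dz = 4838 - 40 = 4798 m
gradient = dT/dz * 1000 = 106.1/4798 * 1000 = 22.1134 C/km

22.1134


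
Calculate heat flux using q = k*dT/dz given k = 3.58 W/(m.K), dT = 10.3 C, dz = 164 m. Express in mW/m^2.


q = k * dT / dz * 1000
= 3.58 * 10.3 / 164 * 1000
= 0.224841 * 1000
= 224.8415 mW/m^2

224.8415


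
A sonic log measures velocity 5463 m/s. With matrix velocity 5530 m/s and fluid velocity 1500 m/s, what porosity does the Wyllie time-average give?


1/V - 1/Vm = 1/5463 - 1/5530 = 2.22e-06
1/Vf - 1/Vm = 1/1500 - 1/5530 = 0.00048583
phi = 2.22e-06 / 0.00048583 = 0.0046

0.0046


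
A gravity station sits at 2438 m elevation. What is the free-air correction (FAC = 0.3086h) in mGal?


FAC = 0.3086 * h
= 0.3086 * 2438
= 752.3668 mGal

752.3668


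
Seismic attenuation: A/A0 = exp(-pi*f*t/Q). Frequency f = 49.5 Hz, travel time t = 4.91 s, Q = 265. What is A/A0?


pi*f*t/Q = pi*49.5*4.91/265 = 2.881315
A/A0 = exp(-2.881315) = 0.056061

0.056061


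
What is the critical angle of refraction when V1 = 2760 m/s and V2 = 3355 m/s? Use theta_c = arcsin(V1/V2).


V1/V2 = 2760/3355 = 0.822653
theta_c = arcsin(0.822653) = 55.3512 degrees

55.3512


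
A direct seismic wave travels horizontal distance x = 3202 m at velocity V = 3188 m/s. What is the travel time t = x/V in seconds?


t = x / V
= 3202 / 3188
= 1.0044 s

1.0044


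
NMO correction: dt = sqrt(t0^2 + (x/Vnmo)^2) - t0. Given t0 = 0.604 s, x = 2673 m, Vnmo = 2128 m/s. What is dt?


x/Vnmo = 2673/2128 = 1.256109
(x/Vnmo)^2 = 1.57781
t0^2 = 0.364816
sqrt(0.364816 + 1.57781) = 1.393781
dt = 1.393781 - 0.604 = 0.789781

0.789781


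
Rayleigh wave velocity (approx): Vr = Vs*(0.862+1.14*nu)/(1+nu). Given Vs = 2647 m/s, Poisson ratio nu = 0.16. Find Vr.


Numerator factor = 0.862 + 1.14*0.16 = 1.0444
Denominator = 1 + 0.16 = 1.16
Vr = 2647 * 1.0444 / 1.16 = 2383.21 m/s

2383.21


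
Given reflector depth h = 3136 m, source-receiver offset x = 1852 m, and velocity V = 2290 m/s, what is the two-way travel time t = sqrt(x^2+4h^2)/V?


x^2 + 4h^2 = 1852^2 + 4*3136^2 = 3429904 + 39337984 = 42767888
sqrt(42767888) = 6539.7162
t = 6539.7162 / 2290 = 2.8558 s

2.8558


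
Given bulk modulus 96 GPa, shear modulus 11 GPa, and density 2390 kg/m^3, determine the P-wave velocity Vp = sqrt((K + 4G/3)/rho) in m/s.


First compute the effective modulus:
K + 4G/3 = 96e9 + 4*11e9/3 = 110666666666.67 Pa
Then divide by density:
110666666666.67 / 2390 = 46304044.6304 Pa/(kg/m^3)
Take the square root:
Vp = sqrt(46304044.6304) = 6804.71 m/s

6804.71


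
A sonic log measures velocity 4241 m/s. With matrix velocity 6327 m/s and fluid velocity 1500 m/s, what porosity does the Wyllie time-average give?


1/V - 1/Vm = 1/4241 - 1/6327 = 7.774e-05
1/Vf - 1/Vm = 1/1500 - 1/6327 = 0.00050861
phi = 7.774e-05 / 0.00050861 = 0.1528

0.1528


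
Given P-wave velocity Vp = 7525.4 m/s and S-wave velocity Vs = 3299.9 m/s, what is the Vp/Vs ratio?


Vp/Vs = 7525.4 / 3299.9
= 2.2805

2.2805


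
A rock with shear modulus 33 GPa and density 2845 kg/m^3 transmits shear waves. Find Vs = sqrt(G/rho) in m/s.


Convert G to Pa: G = 33e9 Pa
Compute G/rho = 33e9 / 2845 = 11599297.0123
Vs = sqrt(11599297.0123) = 3405.77 m/s

3405.77


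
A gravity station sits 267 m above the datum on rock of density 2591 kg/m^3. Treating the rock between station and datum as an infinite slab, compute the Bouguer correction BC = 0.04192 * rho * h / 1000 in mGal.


BC = 0.04192 * rho * h / 1000
= 0.04192 * 2591 * 267 / 1000
= 29.0001 mGal

29.0001


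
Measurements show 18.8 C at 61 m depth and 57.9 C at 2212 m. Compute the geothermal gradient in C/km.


dT = 57.9 - 18.8 = 39.1 C
dz = 2212 - 61 = 2151 m
gradient = dT/dz * 1000 = 39.1/2151 * 1000 = 18.1776 C/km

18.1776


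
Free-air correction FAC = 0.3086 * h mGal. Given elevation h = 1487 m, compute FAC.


FAC = 0.3086 * h
= 0.3086 * 1487
= 458.8882 mGal

458.8882


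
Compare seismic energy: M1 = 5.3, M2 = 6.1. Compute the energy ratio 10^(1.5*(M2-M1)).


M2 - M1 = 6.1 - 5.3 = 0.8
1.5 * 0.8 = 1.2
ratio = 10^1.2 = 15.85

15.85


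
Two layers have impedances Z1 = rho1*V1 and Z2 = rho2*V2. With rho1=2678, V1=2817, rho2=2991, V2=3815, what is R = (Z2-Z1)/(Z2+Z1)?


Z1 = 2678 * 2817 = 7543926
Z2 = 2991 * 3815 = 11410665
R = (11410665 - 7543926) / (11410665 + 7543926) = 3866739 / 18954591 = 0.204

0.204


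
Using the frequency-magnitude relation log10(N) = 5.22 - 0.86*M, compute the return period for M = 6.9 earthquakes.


log10(N) = 5.22 - 0.86*6.9 = -0.714
N = 10^-0.714 = 0.193197
T = 1/N = 1/0.193197 = 5.1761 years

5.1761


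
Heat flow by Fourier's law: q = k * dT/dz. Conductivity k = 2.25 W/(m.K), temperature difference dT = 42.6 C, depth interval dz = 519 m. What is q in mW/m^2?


q = k * dT / dz * 1000
= 2.25 * 42.6 / 519 * 1000
= 0.184682 * 1000
= 184.6821 mW/m^2

184.6821


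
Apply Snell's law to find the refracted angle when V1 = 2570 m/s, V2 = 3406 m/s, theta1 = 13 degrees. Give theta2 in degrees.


sin(theta1) = sin(13 deg) = 0.224951
sin(theta2) = V2/V1 * sin(theta1) = 3406/2570 * 0.224951 = 0.298126
theta2 = arcsin(0.298126) = 17.3451 degrees

17.3451


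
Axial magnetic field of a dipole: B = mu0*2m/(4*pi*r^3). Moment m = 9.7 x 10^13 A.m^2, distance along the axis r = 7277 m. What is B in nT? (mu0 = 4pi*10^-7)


m = 9.7 x 10^13 = 97000000000000 A.m^2
2m = 194000000000000 A.m^2
r^3 = 7277^3 = 385351562933
B = (4pi*10^-7) * 194000000000000 / (4*pi * 385351562933) * 1e9
= 243787589.918568 / 4842470556638.63 * 1e9
= 50343.6391 nT

50343.6391


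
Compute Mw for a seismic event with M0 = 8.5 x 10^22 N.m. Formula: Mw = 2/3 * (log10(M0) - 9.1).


log10(M0) = log10(8.5 x 10^22) = 22.9294
Mw = 2/3 * (22.9294 - 9.1)
= 2/3 * 13.8294
= 9.22

9.22


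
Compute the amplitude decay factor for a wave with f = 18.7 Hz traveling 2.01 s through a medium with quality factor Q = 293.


pi*f*t/Q = pi*18.7*2.01/293 = 0.403014
A/A0 = exp(-0.403014) = 0.668303

0.668303


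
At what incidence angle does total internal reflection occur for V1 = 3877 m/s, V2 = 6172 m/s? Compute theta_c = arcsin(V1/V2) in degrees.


V1/V2 = 3877/6172 = 0.628159
theta_c = arcsin(0.628159) = 38.9145 degrees

38.9145


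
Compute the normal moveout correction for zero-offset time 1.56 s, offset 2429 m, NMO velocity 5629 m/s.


x/Vnmo = 2429/5629 = 0.431515
(x/Vnmo)^2 = 0.186206
t0^2 = 2.4336
sqrt(2.4336 + 0.186206) = 1.618581
dt = 1.618581 - 1.56 = 0.058581

0.058581


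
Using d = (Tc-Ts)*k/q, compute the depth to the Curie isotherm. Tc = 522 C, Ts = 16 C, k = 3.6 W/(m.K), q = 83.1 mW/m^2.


T_Curie - T_surf = 522 - 16 = 506 C
Convert q to W/m^2: 83.1 mW/m^2 = 0.0831 W/m^2
d = 506 * 3.6 / 0.0831 = 21920.58 m

21920.58


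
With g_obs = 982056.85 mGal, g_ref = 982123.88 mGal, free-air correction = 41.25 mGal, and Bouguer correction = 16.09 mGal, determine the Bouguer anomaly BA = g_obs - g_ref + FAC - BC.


BA = g_obs - g_ref + FAC - BC
= 982056.85 - 982123.88 + 41.25 - 16.09
= -41.87 mGal

-41.87
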